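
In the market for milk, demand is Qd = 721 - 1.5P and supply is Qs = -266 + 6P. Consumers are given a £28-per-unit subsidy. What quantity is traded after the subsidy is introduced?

Q' = 557.2

Pre-subsidy: 721 - 1.5P = -266 + 6P gives P* = 131.6, Q* = 523.6.
With the rebate, buyers effectively pay Pb = Ps − 28, where Ps is the price sellers receive.
Demand in terms of Ps becomes Qd = 721 − 1.5(Ps − 28) = 763 - 1.5Ps. Setting this equal to supply: 763 - 1.5Ps = -266 + 6Ps, so Ps = 137.2.
Buyers pay Pb = 137.2 − 28 = 109.2; Q' = -266 + 6·137.2 = 557.2.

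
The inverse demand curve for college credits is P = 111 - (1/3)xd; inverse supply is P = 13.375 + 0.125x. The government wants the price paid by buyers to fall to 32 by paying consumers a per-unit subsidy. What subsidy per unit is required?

At a buyer price of 32, quantity demanded is 333 − 3·32 = 237.
Sellers supply 237 only when they receive Ps = 13.375 + 0.125·237 = 43.
s = Ps − Pb = 43 − 32 = 11.

Required subsidy s = 11 per unit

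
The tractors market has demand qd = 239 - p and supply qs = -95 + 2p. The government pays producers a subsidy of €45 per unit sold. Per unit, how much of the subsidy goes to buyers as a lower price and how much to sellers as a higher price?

Pre-subsidy: 239 - p = -95 + 2p gives p* = 334/3, q* = 383/3.
With the subsidy, sellers receive ps = pb + 45 for each unit, where pb is the price buyers pay.
Supply in terms of pb becomes qs = -95 + 2(pb + 45) = -5 + 2pb. Setting this equal to demand: 239 - pb = -5 + 2pb, so pb = 244/3.
Sellers receive ps = 244/3 + 45 = 379/3; q' = 239 − 1·(244/3) = 473/3.
Buyers' price falls by p* − pb = 334/3 − 244/3 = 30; sellers' price rises by ps − p* = 379/3 − 334/3 = 15.

Buyers gain €30 per unit; sellers gain €15 per unit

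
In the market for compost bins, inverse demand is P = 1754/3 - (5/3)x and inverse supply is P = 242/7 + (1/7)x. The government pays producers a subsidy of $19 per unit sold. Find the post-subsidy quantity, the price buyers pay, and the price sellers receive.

Pre-subsidy: 1754/3 - (5/3)x = 242/7 + (1/7)x gives x* = 304 and P* = 78.
With the subsidy, sellers receive Ps = Pb + 19 for each unit, where Pb is the price buyers pay.
On the curves, Pb = 1754/3 - (5/3)x and Ps = 242/7 + (1/7)x; the wedge Ps − Pb = 19 gives 242/7 + (1/7)x − (1754/3 - (5/3)x) = 19, so x' = 314.5.
Then Pb = 1754/3 − (5/3)·314.5 = 60.5 and Ps = 242/7 + (1/7)·314.5 = 79.5.

x' = 314.5; buyers pay $60.5; sellers receive $79.5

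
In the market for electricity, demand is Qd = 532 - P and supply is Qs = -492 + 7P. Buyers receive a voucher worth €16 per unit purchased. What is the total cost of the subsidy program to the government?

Government cost = €6688

Pre-subsidy: 532 - P = -492 + 7P gives P* = 128, Q* = 404.
With the rebate, buyers effectively pay Pb = Ps − 16, where Ps is the price sellers receive.
Demand in terms of Ps becomes Qd = 532 − 1(Ps − 16) = 548 - Ps. Setting this equal to supply: 548 - Ps = -492 + 7Ps, so Ps = 130.
Buyers pay Pb = 130 − 16 = 114; Q' = -492 + 7·130 = 418.
Government outlay = subsidy × quantity = 16 × 418 = 6688.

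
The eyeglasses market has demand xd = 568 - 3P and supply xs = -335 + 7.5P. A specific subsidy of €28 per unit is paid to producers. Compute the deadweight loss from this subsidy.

Deadweight loss = €840

Pre-subsidy: 568 - 3P = -335 + 7.5P gives P* = 86, x* = 310.
With the subsidy, sellers receive Ps = Pb + 28 for each unit, where Pb is the price buyers pay.
Supply in terms of Pb becomes xs = -335 + 7.5(Pb + 28) = -125 + 7.5Pb. Setting this equal to demand: 568 - 3Pb = -125 + 7.5Pb, so Pb = 66.
Sellers receive Ps = 66 + 28 = 94; x' = 568 − 3·66 = 370.
The subsidy expands output by 370 − 310 = 60 past the efficient level; on those units the gap between marginal cost and willingness to pay runs from 0 up to 28.
DWL = ½ × 28 × 60 = 840.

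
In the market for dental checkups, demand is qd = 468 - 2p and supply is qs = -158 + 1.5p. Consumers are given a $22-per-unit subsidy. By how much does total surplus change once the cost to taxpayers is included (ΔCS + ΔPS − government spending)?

Net change in total surplus = -1452/7

Pre-subsidy: 468 - 2p = -158 + 1.5p gives p* = 1252/7, q* = 772/7.
With the rebate, buyers effectively pay pb = ps − 22, where ps is the price sellers receive.
Demand in terms of ps becomes qd = 468 − 2(ps − 22) = 512 - 2ps. Setting this equal to supply: 512 - 2ps = -158 + 1.5ps, so ps = 1340/7.
Buyers pay pb = 1340/7 − 22 = 1186/7; q' = -158 + 1.5·(1340/7) = 904/7.
ΔCS = ½(772/7 + 904/7)(1252/7 − 1186/7) = 55308/49; ΔPS = ½(772/7 + 904/7)(1340/7 − 1252/7) = 73744/49.
Government spending = 22 × 904/7 = 19888/7.
Net change = 55308/49 + 73744/49 − 19888/7 = -1452/7. The loss equals the DWL triangle ½·22·132/7.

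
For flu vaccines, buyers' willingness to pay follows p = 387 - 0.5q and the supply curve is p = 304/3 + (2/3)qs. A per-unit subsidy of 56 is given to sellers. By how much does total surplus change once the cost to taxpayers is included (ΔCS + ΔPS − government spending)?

Net change in total surplus = -1344

Pre-subsidy: 387 - 0.5q = 304/3 + (2/3)q gives q* = 1714/7 and p* = 1852/7.
With the subsidy, sellers receive ps = pb + 56 for each unit, where pb is the price buyers pay.
On the curves, pb = 387 - 0.5q and ps = 304/3 + (2/3)q; the wedge ps − pb = 56 gives 304/3 + (2/3)q − (387 - 0.5q) = 56, so q' = 2050/7.
Then pb = 387 − 0.5·(2050/7) = 1684/7 and ps = 304/3 + (2/3)·(2050/7) = 2076/7.
ΔCS = ½(1714/7 + 2050/7)(1852/7 − 1684/7) = 45168/7; ΔPS = ½(1714/7 + 2050/7)(2076/7 − 1852/7) = 60224/7.
Government spending = 56 × 2050/7 = 16400.
Net change = 45168/7 + 60224/7 − 16400 = -1344. The loss equals the DWL triangle ½·56·48.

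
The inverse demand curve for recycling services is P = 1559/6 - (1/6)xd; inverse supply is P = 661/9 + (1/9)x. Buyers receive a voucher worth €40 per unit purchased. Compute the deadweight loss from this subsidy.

Deadweight loss = €2880

Pre-subsidy: 1559/6 - (1/6)x = 661/9 + (1/9)x gives x* = 671 and P* = 148.
With the rebate, buyers effectively pay Pb = Ps − 40, where Ps is the price sellers receive.
On the curves, Pb = 1559/6 - (1/6)x and Ps = 661/9 + (1/9)x; the wedge Ps − Pb = 40 gives 661/9 + (1/9)x − (1559/6 - (1/6)x) = 40, so x' = 815.
Then Pb = 1559/6 − (1/6)·815 = 124 and Ps = 661/9 + (1/9)·815 = 164.
The subsidy expands output by 815 − 671 = 144 past the efficient level; on those units the gap between marginal cost and willingness to pay runs from 0 up to 40.
DWL = ½ × 40 × 144 = 2880.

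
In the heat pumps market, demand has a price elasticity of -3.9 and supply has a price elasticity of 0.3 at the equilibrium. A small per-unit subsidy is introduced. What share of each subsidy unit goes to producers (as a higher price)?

For a small subsidy around the equilibrium, the benefit split depends on the relative slopes, which at a point are proportional to the elasticities.
Buyer share = εs/(εs + |εd|) = 0.3/(0.3 + 3.9) = 1/14; seller share = |εd|/(εs + |εd|) = 13/14.
So producers capture 13/14 of the subsidy.

Producer share = 13/14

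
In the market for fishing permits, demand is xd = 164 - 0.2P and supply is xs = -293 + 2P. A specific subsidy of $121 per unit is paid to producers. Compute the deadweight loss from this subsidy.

Pre-subsidy: 164 - 0.2P = -293 + 2P gives P* = 2285/11, x* = 1347/11.
With the subsidy, sellers receive Ps = Pb + 121 for each unit, where Pb is the price buyers pay.
Supply in terms of Pb becomes xs = -293 + 2(Pb + 121) = -51 + 2Pb. Setting this equal to demand: 164 - 0.2Pb = -51 + 2Pb, so Pb = 1075/11.
Sellers receive Ps = 1075/11 + 121 = 2406/11; x' = 164 − 0.2·(1075/11) = 1589/11.
The subsidy expands output by 1589/11 − 1347/11 = 22 past the efficient level; on those units the gap between marginal cost and willingness to pay runs from 0 up to 121.
DWL = ½ × 121 × 22 = 1331.

Deadweight loss = $1331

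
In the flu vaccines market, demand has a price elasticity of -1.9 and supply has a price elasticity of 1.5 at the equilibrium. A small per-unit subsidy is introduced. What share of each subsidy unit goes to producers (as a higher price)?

Producer share = 19/34

For a small subsidy around the equilibrium, the benefit split depends on the relative slopes, which at a point are proportional to the elasticities.
Buyer share = εs/(εs + |εd|) = 1.5/(1.5 + 1.9) = 15/34; seller share = |εd|/(εs + |εd|) = 19/34.
So producers capture 19/34 of the subsidy.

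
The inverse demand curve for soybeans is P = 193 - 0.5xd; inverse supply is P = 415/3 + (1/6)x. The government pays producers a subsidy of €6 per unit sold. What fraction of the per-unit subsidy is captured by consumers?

Pre-subsidy: 193 - 0.5x = 415/3 + (1/6)x gives x* = 82 and P* = 152.
With the subsidy, sellers receive Ps = Pb + 6 for each unit, where Pb is the price buyers pay.
On the curves, Pb = 193 - 0.5x and Ps = 415/3 + (1/6)x; the wedge Ps − Pb = 6 gives 415/3 + (1/6)x − (193 - 0.5x) = 6, so x' = 91.
Then Pb = 193 − 0.5·91 = 147.5 and Ps = 415/3 + (1/6)·91 = 153.5.
Buyers' price falls by P* − Pb = 152 − 147.5 = 4.5; sellers' price rises by Ps − P* = 153.5 − 152 = 1.5.
So consumers capture 4.5/6 = 0.75 of each unit of subsidy.

Consumer share = 0.75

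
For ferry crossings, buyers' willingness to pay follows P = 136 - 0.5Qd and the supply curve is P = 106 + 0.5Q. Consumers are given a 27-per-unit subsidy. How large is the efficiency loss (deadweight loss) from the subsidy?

Deadweight loss = 364.5

Pre-subsidy: 136 - 0.5Q = 106 + 0.5Q gives Q* = 30 and P* = 121.
With the rebate, buyers effectively pay Pb = Ps − 27, where Ps is the price sellers receive.
On the curves, Pb = 136 - 0.5Q and Ps = 106 + 0.5Q; the wedge Ps − Pb = 27 gives 106 + 0.5Q − (136 - 0.5Q) = 27, so Q' = 57.
Then Pb = 136 − 0.5·57 = 107.5 and Ps = 106 + 0.5·57 = 134.5.
The subsidy expands output by 57 − 30 = 27 past the efficient level; on those units the gap between marginal cost and willingness to pay runs from 0 up to 27.
DWL = ½ × 27 × 27 = 364.5.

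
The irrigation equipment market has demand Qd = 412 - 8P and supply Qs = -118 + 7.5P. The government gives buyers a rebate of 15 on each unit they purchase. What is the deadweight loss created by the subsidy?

Pre-subsidy: 412 - 8P = -118 + 7.5P gives P* = 1060/31, Q* = 4292/31.
With the rebate, buyers effectively pay Pb = Ps − 15, where Ps is the price sellers receive.
Demand in terms of Ps becomes Qd = 412 − 8(Ps − 15) = 532 - 8Ps. Setting this equal to supply: 532 - 8Ps = -118 + 7.5Ps, so Ps = 1300/31.
Buyers pay Pb = 1300/31 − 15 = 835/31; Q' = -118 + 7.5·(1300/31) = 6092/31.
The subsidy expands output by 6092/31 − 4292/31 = 1800/31 past the efficient level; on those units the gap between marginal cost and willingness to pay runs from 0 up to 15.
DWL = ½ × 15 × 1800/31 = 13500/31.

Deadweight loss = 13500/31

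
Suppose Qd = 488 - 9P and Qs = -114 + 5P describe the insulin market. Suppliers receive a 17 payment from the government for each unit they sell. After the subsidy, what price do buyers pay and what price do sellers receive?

Buyers pay 517/14; sellers receive 755/14

Pre-subsidy: 488 - 9P = -114 + 5P gives P* = 43, Q* = 101.
With the subsidy, sellers receive Ps = Pb + 17 for each unit, where Pb is the price buyers pay.
Supply in terms of Pb becomes Qs = -114 + 5(Pb + 17) = -29 + 5Pb. Setting this equal to demand: 488 - 9Pb = -29 + 5Pb, so Pb = 517/14.
Sellers receive Ps = 517/14 + 17 = 755/14; Q' = 488 − 9·(517/14) = 2179/14.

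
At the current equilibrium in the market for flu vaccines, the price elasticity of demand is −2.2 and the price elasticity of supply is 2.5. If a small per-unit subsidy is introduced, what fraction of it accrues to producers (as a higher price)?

For a small subsidy around the equilibrium, the benefit split depends on the relative slopes, which at a point are proportional to the elasticities.
Buyer share = εs/(εs + |εd|) = 2.5/(2.5 + 2.2) = 25/47; seller share = |εd|/(εs + |εd|) = 22/47.
So producers capture 22/47 of the subsidy.

Producer share = 22/47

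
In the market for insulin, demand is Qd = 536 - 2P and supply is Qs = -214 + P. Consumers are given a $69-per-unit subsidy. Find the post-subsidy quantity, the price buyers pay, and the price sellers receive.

Pre-subsidy: 536 - 2P = -214 + P gives P* = 250, Q* = 36.
With the rebate, buyers effectively pay Pb = Ps − 69, where Ps is the price sellers receive.
Demand in terms of Ps becomes Qd = 536 − 2(Ps − 69) = 674 - 2Ps. Setting this equal to supply: 674 - 2Ps = -214 + Ps, so Ps = 296.
Buyers pay Pb = 296 − 69 = 227; Q' = -214 + 1·296 = 82.

Q' = 82; buyers pay $227; sellers receive $296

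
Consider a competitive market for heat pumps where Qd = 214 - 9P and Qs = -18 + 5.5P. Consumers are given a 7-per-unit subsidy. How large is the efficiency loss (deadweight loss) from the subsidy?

Pre-subsidy: 214 - 9P = -18 + 5.5P gives P* = 16, Q* = 70.
With the rebate, buyers effectively pay Pb = Ps − 7, where Ps is the price sellers receive.
Demand in terms of Ps becomes Qd = 214 − 9(Ps − 7) = 277 - 9Ps. Setting this equal to supply: 277 - 9Ps = -18 + 5.5Ps, so Ps = 590/29.
Buyers pay Pb = 590/29 − 7 = 387/29; Q' = -18 + 5.5·(590/29) = 2723/29.
The subsidy expands output by 2723/29 − 70 = 693/29 past the efficient level; on those units the gap between marginal cost and willingness to pay runs from 0 up to 7.
DWL = ½ × 7 × 693/29 = 4851/58.

Deadweight loss = 4851/58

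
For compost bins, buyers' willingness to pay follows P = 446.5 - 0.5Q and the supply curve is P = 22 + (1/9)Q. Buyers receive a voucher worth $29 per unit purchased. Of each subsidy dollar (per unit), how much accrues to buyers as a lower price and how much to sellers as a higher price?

Pre-subsidy: 446.5 - 0.5Q = 22 + (1/9)Q gives Q* = 7641/11 and P* = 1091/11.
With the rebate, buyers effectively pay Pb = Ps − 29, where Ps is the price sellers receive.
On the curves, Pb = 446.5 - 0.5Q and Ps = 22 + (1/9)Q; the wedge Ps − Pb = 29 gives 22 + (1/9)Q − (446.5 - 0.5Q) = 29, so Q' = 8163/11.
Then Pb = 446.5 − 0.5·(8163/11) = 830/11 and Ps = 22 + (1/9)·(8163/11) = 1149/11.
Buyers' price falls by P* − Pb = 1091/11 − 830/11 = 261/11; sellers' price rises by Ps − P* = 1149/11 − 1091/11 = 58/11.

Buyers gain 261/11 per unit; sellers gain 58/11 per unit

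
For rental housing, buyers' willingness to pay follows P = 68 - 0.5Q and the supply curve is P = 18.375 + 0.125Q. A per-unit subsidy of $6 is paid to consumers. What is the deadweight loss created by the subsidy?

Pre-subsidy: 68 - 0.5Q = 18.375 + 0.125Q gives Q* = 79.4 and P* = 28.3.
With the rebate, buyers effectively pay Pb = Ps − 6, where Ps is the price sellers receive.
On the curves, Pb = 68 - 0.5Q and Ps = 18.375 + 0.125Q; the wedge Ps − Pb = 6 gives 18.375 + 0.125Q − (68 - 0.5Q) = 6, so Q' = 89.
Then Pb = 68 − 0.5·89 = 23.5 and Ps = 18.375 + 0.125·89 = 29.5.
The subsidy expands output by 89 − 79.4 = 9.6 past the efficient level; on those units the gap between marginal cost and willingness to pay runs from 0 up to 6.
DWL = ½ × 6 × 9.6 = 28.8.

Deadweight loss = $28.8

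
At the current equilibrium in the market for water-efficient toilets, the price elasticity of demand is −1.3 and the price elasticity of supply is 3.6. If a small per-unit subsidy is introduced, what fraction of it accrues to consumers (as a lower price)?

For a small subsidy around the equilibrium, the benefit split depends on the relative slopes, which at a point are proportional to the elasticities.
Buyer share = εs/(εs + |εd|) = 3.6/(3.6 + 1.3) = 36/49; seller share = |εd|/(εs + |εd|) = 13/49.

Consumer share = 36/49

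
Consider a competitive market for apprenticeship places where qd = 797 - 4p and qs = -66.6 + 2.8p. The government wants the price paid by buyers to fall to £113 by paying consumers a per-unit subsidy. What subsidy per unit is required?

Required subsidy s = £34 per unit

At a buyer price of 113, quantity demanded is 797 − 4·113 = 345.
Sellers supply 345 only when they receive ps with -66.6 + 2.8·ps = 345, i.e. ps = 147.
s = ps − pb = 147 − 113 = 34.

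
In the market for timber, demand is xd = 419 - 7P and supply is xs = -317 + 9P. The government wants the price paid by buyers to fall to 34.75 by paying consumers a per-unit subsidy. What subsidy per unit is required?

At a buyer price of 34.75, quantity demanded is 419 − 7·34.75 = 175.75.
Sellers supply 175.75 only when they receive Ps with -317 + 9·Ps = 175.75, i.e. Ps = 54.75.
s = Ps − Pb = 54.75 − 34.75 = 20.

Required subsidy s = 20 per unit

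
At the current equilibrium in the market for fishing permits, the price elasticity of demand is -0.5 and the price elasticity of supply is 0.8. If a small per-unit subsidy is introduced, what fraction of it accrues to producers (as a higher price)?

For a small subsidy around the equilibrium, the benefit split depends on the relative slopes, which at a point are proportional to the elasticities.
Buyer share = εs/(εs + |εd|) = 0.8/(0.8 + 0.5) = 8/13; seller share = |εd|/(εs + |εd|) = 5/13.
So producers capture 5/13 of the subsidy.

Producer share = 5/13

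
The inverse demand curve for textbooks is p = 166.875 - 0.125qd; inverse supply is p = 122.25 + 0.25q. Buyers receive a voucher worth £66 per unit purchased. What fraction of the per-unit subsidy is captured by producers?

Producer share = 2/3

Pre-subsidy: 166.875 - 0.125q = 122.25 + 0.25q gives q* = 119 and p* = 152.
With the rebate, buyers effectively pay pb = ps − 66, where ps is the price sellers receive.
On the curves, pb = 166.875 - 0.125q and ps = 122.25 + 0.25q; the wedge ps − pb = 66 gives 122.25 + 0.25q − (166.875 - 0.125q) = 66, so q' = 295.
Then pb = 166.875 − 0.125·295 = 130 and ps = 122.25 + 0.25·295 = 196.
Buyers' price falls by p* − pb = 152 − 130 = 22; sellers' price rises by ps − p* = 196 − 152 = 44.
So producers capture 44/66 = 2/3 of each unit of subsidy.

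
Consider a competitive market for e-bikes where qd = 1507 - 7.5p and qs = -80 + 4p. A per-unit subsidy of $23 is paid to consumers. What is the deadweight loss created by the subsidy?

Pre-subsidy: 1507 - 7.5p = -80 + 4p gives p* = 138, q* = 472.
With the rebate, buyers effectively pay pb = ps − 23, where ps is the price sellers receive.
Demand in terms of ps becomes qd = 1507 − 7.5(ps − 23) = 1679.5 - 7.5ps. Setting this equal to supply: 1679.5 - 7.5ps = -80 + 4ps, so ps = 153.
Buyers pay pb = 153 − 23 = 130; q' = -80 + 4·153 = 532.
The subsidy expands output by 532 − 472 = 60 past the efficient level; on those units the gap between marginal cost and willingness to pay runs from 0 up to 23.
DWL = ½ × 23 × 60 = 690.

Deadweight loss = $690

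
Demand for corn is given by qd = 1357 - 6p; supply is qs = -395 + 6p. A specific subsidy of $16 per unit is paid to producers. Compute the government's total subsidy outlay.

Government cost = $8464

Pre-subsidy: 1357 - 6p = -395 + 6p gives p* = 146, q* = 481.
With the subsidy, sellers receive ps = pb + 16 for each unit, where pb is the price buyers pay.
Supply in terms of pb becomes qs = -395 + 6(pb + 16) = -299 + 6pb. Setting this equal to demand: 1357 - 6pb = -299 + 6pb, so pb = 138.
Sellers receive ps = 138 + 16 = 154; q' = 1357 − 6·138 = 529.
Government outlay = subsidy × quantity = 16 × 529 = 8464.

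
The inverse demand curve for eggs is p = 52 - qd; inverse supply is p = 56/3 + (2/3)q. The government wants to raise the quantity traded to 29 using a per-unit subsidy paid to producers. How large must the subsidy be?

Required subsidy s = 15 per unit

At q = 29, from the demand curve buyers pay pb = 52 − 1·29 = 23; from the supply curve sellers need ps = 56/3 + (2/3)·29 = 38.
The subsidy must fill the gap: s = ps − pb = 38 − 23 = 15.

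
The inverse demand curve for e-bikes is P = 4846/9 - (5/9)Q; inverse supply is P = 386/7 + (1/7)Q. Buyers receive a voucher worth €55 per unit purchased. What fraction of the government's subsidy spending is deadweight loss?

Pre-subsidy: 4846/9 - (5/9)Q = 386/7 + (1/7)Q gives Q* = 692 and P* = 154.
With the rebate, buyers effectively pay Pb = Ps − 55, where Ps is the price sellers receive.
On the curves, Pb = 4846/9 - (5/9)Q and Ps = 386/7 + (1/7)Q; the wedge Ps − Pb = 55 gives 386/7 + (1/7)Q − (4846/9 - (5/9)Q) = 55, so Q' = 770.75.
Then Pb = 4846/9 − (5/9)·770.75 = 110.25 and Ps = 386/7 + (1/7)·770.75 = 165.25.
ΔCS = ½(692 + 770.75)(154 − 110.25) = 31997.65625; ΔPS = ½(692 + 770.75)(165.25 − 154) = 8227.96875.
Government spending = 55 × 770.75 = 42391.25.
DWL = ½ × 55 × (770.75 − 692) = 2165.625; fraction = 2165.625 / 42391.25 = 315/6166.

DWL / government spending = 315/6166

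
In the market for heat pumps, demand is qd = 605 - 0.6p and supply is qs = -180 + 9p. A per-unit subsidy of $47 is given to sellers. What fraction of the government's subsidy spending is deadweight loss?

DWL / government spending = 141/6212

Pre-subsidy: 605 - 0.6p = -180 + 9p gives p* = 3925/48, q* = 555.9375.
With the subsidy, sellers receive ps = pb + 47 for each unit, where pb is the price buyers pay.
Supply in terms of pb becomes qs = -180 + 9(pb + 47) = 243 + 9pb. Setting this equal to demand: 605 - 0.6pb = 243 + 9pb, so pb = 905/24.
Sellers receive ps = 905/24 + 47 = 2033/24; q' = 605 − 0.6·(905/24) = 582.375.
ΔCS = ½(555.9375 + 582.375)(3925/48 − 905/24) = 25078.447265625; ΔPS = ½(555.9375 + 582.375)(2033/24 − 3925/48) = 1671.896484375.
Government spending = 47 × 582.375 = 27371.625.
DWL = ½ × 47 × (582.375 − 555.9375) = 621.28125; fraction = 621.28125 / 27371.625 = 141/6212.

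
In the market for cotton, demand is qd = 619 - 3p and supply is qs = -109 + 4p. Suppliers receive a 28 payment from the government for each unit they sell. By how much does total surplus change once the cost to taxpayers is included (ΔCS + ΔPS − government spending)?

Net change in total surplus = -672

Pre-subsidy: 619 - 3p = -109 + 4p gives p* = 104, q* = 307.
With the subsidy, sellers receive ps = pb + 28 for each unit, where pb is the price buyers pay.
Supply in terms of pb becomes qs = -109 + 4(pb + 28) = 3 + 4pb. Setting this equal to demand: 619 - 3pb = 3 + 4pb, so pb = 88.
Sellers receive ps = 88 + 28 = 116; q' = 619 − 3·88 = 355.
ΔCS = ½(307 + 355)(104 − 88) = 5296; ΔPS = ½(307 + 355)(116 − 104) = 3972.
Government spending = 28 × 355 = 9940.
Net change = 5296 + 3972 − 9940 = -672. The loss equals the DWL triangle ½·28·48.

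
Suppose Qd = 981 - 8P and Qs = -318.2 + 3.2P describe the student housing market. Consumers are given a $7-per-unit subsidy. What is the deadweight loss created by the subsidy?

Deadweight loss = $56

Pre-subsidy: 981 - 8P = -318.2 + 3.2P gives P* = 116, Q* = 53.
With the rebate, buyers effectively pay Pb = Ps − 7, where Ps is the price sellers receive.
Demand in terms of Ps becomes Qd = 981 − 8(Ps − 7) = 1037 - 8Ps. Setting this equal to supply: 1037 - 8Ps = -318.2 + 3.2Ps, so Ps = 121.
Buyers pay Pb = 121 − 7 = 114; Q' = -318.2 + 3.2·121 = 69.
The subsidy expands output by 69 − 53 = 16 past the efficient level; on those units the gap between marginal cost and willingness to pay runs from 0 up to 7.
DWL = ½ × 7 × 16 = 56.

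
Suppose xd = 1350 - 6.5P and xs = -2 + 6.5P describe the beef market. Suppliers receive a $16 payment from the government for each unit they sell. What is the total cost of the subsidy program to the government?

Government cost = $11616

Pre-subsidy: 1350 - 6.5P = -2 + 6.5P gives P* = 104, x* = 674.
With the subsidy, sellers receive Ps = Pb + 16 for each unit, where Pb is the price buyers pay.
Supply in terms of Pb becomes xs = -2 + 6.5(Pb + 16) = 102 + 6.5Pb. Setting this equal to demand: 1350 - 6.5Pb = 102 + 6.5Pb, so Pb = 96.
Sellers receive Ps = 96 + 16 = 112; x' = 1350 − 6.5·96 = 726.
Government outlay = subsidy × quantity = 16 × 726 = 11616.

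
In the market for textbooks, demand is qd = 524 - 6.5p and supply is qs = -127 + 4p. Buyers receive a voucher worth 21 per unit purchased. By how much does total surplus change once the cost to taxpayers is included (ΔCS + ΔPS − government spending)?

Pre-subsidy: 524 - 6.5p = -127 + 4p gives p* = 62, q* = 121.
With the rebate, buyers effectively pay pb = ps − 21, where ps is the price sellers receive.
Demand in terms of ps becomes qd = 524 − 6.5(ps − 21) = 660.5 - 6.5ps. Setting this equal to supply: 660.5 - 6.5ps = -127 + 4ps, so ps = 75.
Buyers pay pb = 75 − 21 = 54; q' = -127 + 4·75 = 173.
ΔCS = ½(121 + 173)(62 − 54) = 1176; ΔPS = ½(121 + 173)(75 − 62) = 1911.
Government spending = 21 × 173 = 3633.
Net change = 1176 + 1911 − 3633 = -546. The loss equals the DWL triangle ½·21·52.

Net change in total surplus = -546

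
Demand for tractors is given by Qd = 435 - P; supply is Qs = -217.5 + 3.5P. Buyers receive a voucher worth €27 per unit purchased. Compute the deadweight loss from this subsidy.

Pre-subsidy: 435 - P = -217.5 + 3.5P gives P* = 145, Q* = 290.
With the rebate, buyers effectively pay Pb = Ps − 27, where Ps is the price sellers receive.
Demand in terms of Ps becomes Qd = 435 − 1(Ps − 27) = 462 - Ps. Setting this equal to supply: 462 - Ps = -217.5 + 3.5Ps, so Ps = 151.
Buyers pay Pb = 151 − 27 = 124; Q' = -217.5 + 3.5·151 = 311.
The subsidy expands output by 311 − 290 = 21 past the efficient level; on those units the gap between marginal cost and willingness to pay runs from 0 up to 27.
DWL = ½ × 27 × 21 = 283.5.

Deadweight loss = €283.5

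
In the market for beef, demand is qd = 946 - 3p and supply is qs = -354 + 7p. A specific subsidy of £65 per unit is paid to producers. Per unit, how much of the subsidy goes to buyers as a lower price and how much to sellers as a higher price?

Buyers gain £45.5 per unit; sellers gain £19.5 per unit

Pre-subsidy: 946 - 3p = -354 + 7p gives p* = 130, q* = 556.
With the subsidy, sellers receive ps = pb + 65 for each unit, where pb is the price buyers pay.
Supply in terms of pb becomes qs = -354 + 7(pb + 65) = 101 + 7pb. Setting this equal to demand: 946 - 3pb = 101 + 7pb, so pb = 84.5.
Sellers receive ps = 84.5 + 65 = 149.5; q' = 946 − 3·84.5 = 692.5.
Buyers' price falls by p* − pb = 130 − 84.5 = 45.5; sellers' price rises by ps − p* = 149.5 − 130 = 19.5.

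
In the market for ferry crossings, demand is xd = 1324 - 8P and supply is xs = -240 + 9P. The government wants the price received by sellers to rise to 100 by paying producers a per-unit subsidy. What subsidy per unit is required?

At a seller price of 100, quantity supplied is -240 + 9·100 = 660.
Buyers absorb 660 only when they pay Pb with 1324 − 8·Pb = 660, i.e. Pb = 83.
s = Ps − Pb = 100 − 83 = 17.

Required subsidy s = 17 per unit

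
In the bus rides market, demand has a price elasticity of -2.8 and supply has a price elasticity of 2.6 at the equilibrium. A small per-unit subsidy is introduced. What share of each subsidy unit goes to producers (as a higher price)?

Producer share = 14/27

For a small subsidy around the equilibrium, the benefit split depends on the relative slopes, which at a point are proportional to the elasticities.
Buyer share = εs/(εs + |εd|) = 2.6/(2.6 + 2.8) = 13/27; seller share = |εd|/(εs + |εd|) = 14/27.
So producers capture 14/27 of the subsidy.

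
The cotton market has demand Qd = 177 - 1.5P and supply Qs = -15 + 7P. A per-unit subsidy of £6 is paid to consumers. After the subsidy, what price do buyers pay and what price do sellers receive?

Buyers pay 300/17; sellers receive 402/17

Pre-subsidy: 177 - 1.5P = -15 + 7P gives P* = 384/17, Q* = 2433/17.
With the rebate, buyers effectively pay Pb = Ps − 6, where Ps is the price sellers receive.
Demand in terms of Ps becomes Qd = 177 − 1.5(Ps − 6) = 186 - 1.5Ps. Setting this equal to supply: 186 - 1.5Ps = -15 + 7Ps, so Ps = 402/17.
Buyers pay Pb = 402/17 − 6 = 300/17; Q' = -15 + 7·(402/17) = 2559/17.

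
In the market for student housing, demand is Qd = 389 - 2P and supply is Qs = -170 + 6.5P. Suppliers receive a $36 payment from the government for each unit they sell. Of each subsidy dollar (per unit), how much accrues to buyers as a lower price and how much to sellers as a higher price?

Buyers gain 468/17 per unit; sellers gain 144/17 per unit

Pre-subsidy: 389 - 2P = -170 + 6.5P gives P* = 1118/17, Q* = 4377/17.
With the subsidy, sellers receive Ps = Pb + 36 for each unit, where Pb is the price buyers pay.
Supply in terms of Pb becomes Qs = -170 + 6.5(Pb + 36) = 64 + 6.5Pb. Setting this equal to demand: 389 - 2Pb = 64 + 6.5Pb, so Pb = 650/17.
Sellers receive Ps = 650/17 + 36 = 1262/17; Q' = 389 − 2·(650/17) = 5313/17.
Buyers' price falls by P* − Pb = 1118/17 − 650/17 = 468/17; sellers' price rises by Ps − P* = 1262/17 − 1118/17 = 144/17.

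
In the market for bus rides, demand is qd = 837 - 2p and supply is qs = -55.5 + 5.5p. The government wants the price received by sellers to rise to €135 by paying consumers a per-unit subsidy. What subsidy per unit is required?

Required subsidy s = €60 per unit

At a seller price of 135, quantity supplied is -55.5 + 5.5·135 = 687.
Buyers absorb 687 only when they pay pb with 837 − 2·pb = 687, i.e. pb = 75.
s = ps − pb = 135 − 75 = 60.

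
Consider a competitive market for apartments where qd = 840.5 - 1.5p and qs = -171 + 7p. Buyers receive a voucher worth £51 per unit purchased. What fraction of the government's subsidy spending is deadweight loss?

DWL / government spending = 63/1450

Pre-subsidy: 840.5 - 1.5p = -171 + 7p gives p* = 119, q* = 662.
With the rebate, buyers effectively pay pb = ps − 51, where ps is the price sellers receive.
Demand in terms of ps becomes qd = 840.5 − 1.5(ps − 51) = 917 - 1.5ps. Setting this equal to supply: 917 - 1.5ps = -171 + 7ps, so ps = 128.
Buyers pay pb = 128 − 51 = 77; q' = -171 + 7·128 = 725.
ΔCS = ½(662 + 725)(119 − 77) = 29127; ΔPS = ½(662 + 725)(128 − 119) = 6241.5.
Government spending = 51 × 725 = 36975.
DWL = ½ × 51 × (725 − 662) = 1606.5; fraction = 1606.5 / 36975 = 63/1450.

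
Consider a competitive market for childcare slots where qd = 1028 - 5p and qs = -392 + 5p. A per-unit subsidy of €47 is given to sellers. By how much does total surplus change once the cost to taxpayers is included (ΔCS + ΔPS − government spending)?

Pre-subsidy: 1028 - 5p = -392 + 5p gives p* = 142, q* = 318.
With the subsidy, sellers receive ps = pb + 47 for each unit, where pb is the price buyers pay.
Supply in terms of pb becomes qs = -392 + 5(pb + 47) = -157 + 5pb. Setting this equal to demand: 1028 - 5pb = -157 + 5pb, so pb = 118.5.
Sellers receive ps = 118.5 + 47 = 165.5; q' = 1028 − 5·118.5 = 435.5.
ΔCS = ½(318 + 435.5)(142 − 118.5) = 8853.625; ΔPS = ½(318 + 435.5)(165.5 − 142) = 8853.625.
Government spending = 47 × 435.5 = 20468.5.
Net change = 8853.625 + 8853.625 − 20468.5 = -2761.25. The loss equals the DWL triangle ½·47·117.5.

Net change in total surplus = -€2761.25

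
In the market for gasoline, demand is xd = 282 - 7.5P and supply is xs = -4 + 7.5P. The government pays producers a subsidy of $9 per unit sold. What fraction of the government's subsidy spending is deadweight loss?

DWL / government spending = 135/1382

Pre-subsidy: 282 - 7.5P = -4 + 7.5P gives P* = 286/15, x* = 139.
With the subsidy, sellers receive Ps = Pb + 9 for each unit, where Pb is the price buyers pay.
Supply in terms of Pb becomes xs = -4 + 7.5(Pb + 9) = 63.5 + 7.5Pb. Setting this equal to demand: 282 - 7.5Pb = 63.5 + 7.5Pb, so Pb = 437/30.
Sellers receive Ps = 437/30 + 9 = 707/30; x' = 282 − 7.5·(437/30) = 172.75.
ΔCS = ½(139 + 172.75)(286/15 − 437/30) = 701.4375; ΔPS = ½(139 + 172.75)(707/30 − 286/15) = 701.4375.
Government spending = 9 × 172.75 = 1554.75.
DWL = ½ × 9 × (172.75 − 139) = 151.875; fraction = 151.875 / 1554.75 = 135/1382.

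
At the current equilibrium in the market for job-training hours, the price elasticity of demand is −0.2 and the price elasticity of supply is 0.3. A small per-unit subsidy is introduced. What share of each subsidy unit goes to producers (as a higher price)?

For a small subsidy around the equilibrium, the benefit split depends on the relative slopes, which at a point are proportional to the elasticities.
Buyer share = εs/(εs + |εd|) = 0.3/(0.3 + 0.2) = 0.6; seller share = |εd|/(εs + |εd|) = 0.4.
So producers capture 0.4 of the subsidy.

Producer share = 0.4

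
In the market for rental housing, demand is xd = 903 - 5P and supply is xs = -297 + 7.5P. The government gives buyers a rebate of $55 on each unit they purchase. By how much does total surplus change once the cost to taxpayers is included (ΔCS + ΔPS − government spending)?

Net change in total surplus = -$4537.5

Pre-subsidy: 903 - 5P = -297 + 7.5P gives P* = 96, x* = 423.
With the rebate, buyers effectively pay Pb = Ps − 55, where Ps is the price sellers receive.
Demand in terms of Ps becomes xd = 903 − 5(Ps − 55) = 1178 - 5Ps. Setting this equal to supply: 1178 - 5Ps = -297 + 7.5Ps, so Ps = 118.
Buyers pay Pb = 118 − 55 = 63; x' = -297 + 7.5·118 = 588.
ΔCS = ½(423 + 588)(96 − 63) = 16681.5; ΔPS = ½(423 + 588)(118 − 96) = 11121.
Government spending = 55 × 588 = 32340.
Net change = 16681.5 + 11121 − 32340 = -4537.5. The loss equals the DWL triangle ½·55·165.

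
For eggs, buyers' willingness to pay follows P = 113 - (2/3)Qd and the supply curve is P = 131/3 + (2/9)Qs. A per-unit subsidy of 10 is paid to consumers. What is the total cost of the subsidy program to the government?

Government cost = 892.5

Pre-subsidy: 113 - (2/3)Q = 131/3 + (2/9)Q gives Q* = 78 and P* = 61.
With the rebate, buyers effectively pay Pb = Ps − 10, where Ps is the price sellers receive.
On the curves, Pb = 113 - (2/3)Q and Ps = 131/3 + (2/9)Q; the wedge Ps − Pb = 10 gives 131/3 + (2/9)Q − (113 - (2/3)Q) = 10, so Q' = 89.25.
Then Pb = 113 − (2/3)·89.25 = 53.5 and Ps = 131/3 + (2/9)·89.25 = 63.5.
Government outlay = subsidy × quantity = 10 × 89.25 = 892.5.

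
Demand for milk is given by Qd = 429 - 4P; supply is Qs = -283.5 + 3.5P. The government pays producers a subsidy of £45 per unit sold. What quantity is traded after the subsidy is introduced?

Pre-subsidy: 429 - 4P = -283.5 + 3.5P gives P* = 95, Q* = 49.
With the subsidy, sellers receive Ps = Pb + 45 for each unit, where Pb is the price buyers pay.
Supply in terms of Pb becomes Qs = -283.5 + 3.5(Pb + 45) = -126 + 3.5Pb. Setting this equal to demand: 429 - 4Pb = -126 + 3.5Pb, so Pb = 74.
Sellers receive Ps = 74 + 45 = 119; Q' = 429 − 4·74 = 133.

Q' = 133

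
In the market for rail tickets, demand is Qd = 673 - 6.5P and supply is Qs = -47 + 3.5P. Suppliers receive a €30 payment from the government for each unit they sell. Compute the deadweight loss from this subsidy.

Pre-subsidy: 673 - 6.5P = -47 + 3.5P gives P* = 72, Q* = 205.
With the subsidy, sellers receive Ps = Pb + 30 for each unit, where Pb is the price buyers pay.
Supply in terms of Pb becomes Qs = -47 + 3.5(Pb + 30) = 58 + 3.5Pb. Setting this equal to demand: 673 - 6.5Pb = 58 + 3.5Pb, so Pb = 61.5.
Sellers receive Ps = 61.5 + 30 = 91.5; Q' = 673 − 6.5·61.5 = 273.25.
The subsidy expands output by 273.25 − 205 = 68.25 past the efficient level; on those units the gap between marginal cost and willingness to pay runs from 0 up to 30.
DWL = ½ × 30 × 68.25 = 1023.75.

Deadweight loss = €1023.75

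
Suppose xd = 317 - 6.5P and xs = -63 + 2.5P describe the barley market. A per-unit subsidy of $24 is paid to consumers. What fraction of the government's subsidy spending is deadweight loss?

Pre-subsidy: 317 - 6.5P = -63 + 2.5P gives P* = 380/9, x* = 383/9.
With the rebate, buyers effectively pay Pb = Ps − 24, where Ps is the price sellers receive.
Demand in terms of Ps becomes xd = 317 − 6.5(Ps − 24) = 473 - 6.5Ps. Setting this equal to supply: 473 - 6.5Ps = -63 + 2.5Ps, so Ps = 536/9.
Buyers pay Pb = 536/9 − 24 = 320/9; x' = -63 + 2.5·(536/9) = 773/9.
ΔCS = ½(383/9 + 773/9)(380/9 − 320/9) = 11560/27; ΔPS = ½(383/9 + 773/9)(536/9 − 380/9) = 30056/27.
Government spending = 24 × 773/9 = 6184/3.
DWL = ½ × 24 × (773/9 − 383/9) = 520; fraction = 520 / (6184/3) = 195/773.

DWL / government spending = 195/773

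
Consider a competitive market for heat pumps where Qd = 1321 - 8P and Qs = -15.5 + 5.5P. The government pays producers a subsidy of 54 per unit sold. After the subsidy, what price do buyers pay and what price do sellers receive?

Pre-subsidy: 1321 - 8P = -15.5 + 5.5P gives P* = 99, Q* = 529.
With the subsidy, sellers receive Ps = Pb + 54 for each unit, where Pb is the price buyers pay.
Supply in terms of Pb becomes Qs = -15.5 + 5.5(Pb + 54) = 281.5 + 5.5Pb. Setting this equal to demand: 1321 - 8Pb = 281.5 + 5.5Pb, so Pb = 77.
Sellers receive Ps = 77 + 54 = 131; Q' = 1321 − 8·77 = 705.

Buyers pay 77; sellers receive 131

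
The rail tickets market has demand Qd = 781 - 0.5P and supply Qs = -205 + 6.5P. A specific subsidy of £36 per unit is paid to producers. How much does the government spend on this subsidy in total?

Pre-subsidy: 781 - 0.5P = -205 + 6.5P gives P* = 986/7, Q* = 4974/7.
With the subsidy, sellers receive Ps = Pb + 36 for each unit, where Pb is the price buyers pay.
Supply in terms of Pb becomes Qs = -205 + 6.5(Pb + 36) = 29 + 6.5Pb. Setting this equal to demand: 781 - 0.5Pb = 29 + 6.5Pb, so Pb = 752/7.
Sellers receive Ps = 752/7 + 36 = 1004/7; Q' = 781 − 0.5·(752/7) = 5091/7.
Government outlay = subsidy × quantity = 36 × 5091/7 = 183276/7.

Government cost = 183276/7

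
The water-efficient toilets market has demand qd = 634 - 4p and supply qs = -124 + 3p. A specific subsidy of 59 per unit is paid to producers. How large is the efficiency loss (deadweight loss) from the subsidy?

Pre-subsidy: 634 - 4p = -124 + 3p gives p* = 758/7, q* = 1406/7.
With the subsidy, sellers receive ps = pb + 59 for each unit, where pb is the price buyers pay.
Supply in terms of pb becomes qs = -124 + 3(pb + 59) = 53 + 3pb. Setting this equal to demand: 634 - 4pb = 53 + 3pb, so pb = 83.
Sellers receive ps = 83 + 59 = 142; q' = 634 − 4·83 = 302.
The subsidy expands output by 302 − 1406/7 = 708/7 past the efficient level; on those units the gap between marginal cost and willingness to pay runs from 0 up to 59.
DWL = ½ × 59 × 708/7 = 20886/7.

Deadweight loss = 20886/7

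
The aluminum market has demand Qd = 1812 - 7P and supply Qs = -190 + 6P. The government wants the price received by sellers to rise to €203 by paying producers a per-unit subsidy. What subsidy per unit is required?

At a seller price of 203, quantity supplied is -190 + 6·203 = 1028.
Buyers absorb 1028 only when they pay Pb with 1812 − 7·Pb = 1028, i.e. Pb = 112.
s = Ps − Pb = 203 − 112 = 91.

Required subsidy s = €91 per unit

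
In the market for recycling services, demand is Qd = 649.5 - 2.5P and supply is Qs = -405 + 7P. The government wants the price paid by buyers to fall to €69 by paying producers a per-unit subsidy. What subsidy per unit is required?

Required subsidy s = €57 per unit

At a buyer price of 69, quantity demanded is 649.5 − 2.5·69 = 477.
Sellers supply 477 only when they receive Ps with -405 + 7·Ps = 477, i.e. Ps = 126.
s = Ps − Pb = 126 − 69 = 57.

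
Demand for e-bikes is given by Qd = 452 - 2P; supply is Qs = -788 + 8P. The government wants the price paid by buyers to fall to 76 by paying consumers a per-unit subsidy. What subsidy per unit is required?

At a buyer price of 76, quantity demanded is 452 − 2·76 = 300.
Sellers supply 300 only when they receive Ps with -788 + 8·Ps = 300, i.e. Ps = 136.
s = Ps − Pb = 136 − 76 = 60.

Required subsidy s = 60 per unit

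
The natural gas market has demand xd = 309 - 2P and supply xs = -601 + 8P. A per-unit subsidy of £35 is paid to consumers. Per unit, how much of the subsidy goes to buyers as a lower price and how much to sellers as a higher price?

Pre-subsidy: 309 - 2P = -601 + 8P gives P* = 91, x* = 127.
With the rebate, buyers effectively pay Pb = Ps − 35, where Ps is the price sellers receive.
Demand in terms of Ps becomes xd = 309 − 2(Ps − 35) = 379 - 2Ps. Setting this equal to supply: 379 - 2Ps = -601 + 8Ps, so Ps = 98.
Buyers pay Pb = 98 − 35 = 63; x' = -601 + 8·98 = 183.
Buyers' price falls by P* − Pb = 91 − 63 = 28; sellers' price rises by Ps − P* = 98 − 91 = 7.

Buyers gain £28 per unit; sellers gain £7 per unit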